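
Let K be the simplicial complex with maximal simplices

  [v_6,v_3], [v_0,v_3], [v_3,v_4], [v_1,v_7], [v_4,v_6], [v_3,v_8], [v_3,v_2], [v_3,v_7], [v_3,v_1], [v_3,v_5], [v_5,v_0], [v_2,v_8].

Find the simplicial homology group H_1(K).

H_1 ≅ Z^4.

Order the vertices as v_0 < v_1 < v_2 < v_3 < v_4 < v_5 < v_6 < v_7 < v_8. Listing each simplex with vertices in this order, K has dimension 1 with simplices:

  0-simplices (9): [v_0], [v_1], [v_2], [v_3], [v_4], [v_5], [v_6], [v_7], [v_8]
  1-simplices (12): [v_0,v_3], [v_0,v_5], [v_1,v_3], [v_1,v_7], [v_2,v_3], [v_2,v_8], [v_3,v_4], [v_3,v_5], [v_3,v_6], [v_3,v_7], [v_3,v_8], [v_4,v_6]

Hence C_0 ≅ Z^9, C_1 ≅ Z^12.

The boundary map ∂_1: C_1 → C_0 sends each edge [p,q] (with p < q) to q − p. For instance
  ∂[v_2,v_8] = [v_8] − [v_2].
The 9×12 boundary matrix has rank 8 and Smith normal form diag(1,1,1,1,1,1,1,1).

Reading off H_k = ker ∂_k / im ∂_{k+1}:

  H_1: rank ker ∂_1 − rank ∂_2 = (12 − 8) − 0 = 4, and there is no ∂_2, so H_1 = Z^4.

(K is a triangulation of a wedge of 4 circles.)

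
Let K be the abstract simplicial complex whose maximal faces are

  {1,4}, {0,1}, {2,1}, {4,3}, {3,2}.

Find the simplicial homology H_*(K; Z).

H_0 = Z,  H_1 = Z.

Order the vertices as 0 < 1 < 2 < 3 < 4. Listing each simplex with vertices in this order, K has dimension 1 with simplices:

  0-simplices (5): [0], [1], [2], [3], [4]
  1-simplices (5): [0,1], [1,2], [1,4], [2,3], [3,4]

so the chain groups are C_0 ≅ Z^5, C_1 ≅ Z^5.

The boundary map ∂_1: C_1 → C_0 maps an edge to its endpoints' difference, ∂[p,q] = q − p. For instance
  ∂[2,3] = [3] − [2].
The 5×5 boundary matrix has rank 4 and Smith normal form diag(1,1,1,1).

Now H_k = ker ∂_k / im ∂_{k+1}, so:

  H_0: rank C_0 − rank ∂_1 = 5 − 4 = 1, and the invariant factors of ∂_1 are all 1, so H_0 ≅ Z.
  H_1: rank ker ∂_1 − rank ∂_2 = (5 − 4) − 0 = 1, and there is no ∂_2, so H_1 ≅ Z.

As a check, the Euler characteristic is 5 − 5 = 0, which agrees with 1 − 1 = 0.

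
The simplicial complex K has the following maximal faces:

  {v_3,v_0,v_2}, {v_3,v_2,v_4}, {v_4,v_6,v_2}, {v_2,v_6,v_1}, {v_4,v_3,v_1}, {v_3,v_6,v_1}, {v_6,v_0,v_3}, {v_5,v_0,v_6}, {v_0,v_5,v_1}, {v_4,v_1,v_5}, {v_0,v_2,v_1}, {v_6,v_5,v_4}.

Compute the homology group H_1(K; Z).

Take the total order v_0 < v_1 < v_2 < v_3 < v_4 < v_5 < v_6 on the vertex set. Then K (dimension 2) consists of the simplices:

  0-simplices (7): [v_0], [v_1], [v_2], [v_3], [v_4], [v_5], [v_6]
  1-simplices (18): (18 of them)
  2-simplices (12): (12 of them)

so the chain groups are C_0 ≅ Z^7, C_1 ≅ Z^18, C_2 ≅ Z^12.

Boundary ∂_1: C_1 → C_0 sends each edge [p,q] (with p < q) to q − p. For instance
  ∂[v_1,v_3] = [v_3] − [v_1].
The 7×18 boundary matrix has rank 6 and Smith normal form diag(1,1,1,1,1,1).

Boundary ∂_2: C_2 → C_1 maps a triangle to the signed sum of its edges. For instance
  ∂[v_4,v_5,v_6] = [v_5,v_6] − [v_4,v_6] + [v_4,v_5],
  ∂[v_1,v_3,v_6] = [v_3,v_6] − [v_1,v_6] + [v_1,v_3].
The 18×12 boundary matrix has rank 12 and Smith normal form diag(1,1,1,1,1,1,1,1,1,1,1,2).

Reading off H_k = ker ∂_k / im ∂_{k+1}:

  H_1: rank ker ∂_1 − rank ∂_2 = (18 − 6) − 12 = 0, and ∂_2 has invariant factor 2 > 1, so H_1 ≅ Z_2.

H_1 ≅ Z_2.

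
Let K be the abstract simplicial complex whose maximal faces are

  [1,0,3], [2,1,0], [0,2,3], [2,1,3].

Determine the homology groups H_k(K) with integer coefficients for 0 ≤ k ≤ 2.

Fix the vertex order 0 < 1 < 2 < 3 and write every simplex with vertices in increasing order. Then dim K = 2 and the simplices of K are:

  0-simplices (4): [0], [1], [2], [3]
  1-simplices (6): [0,1], [0,2], [0,3], [1,2], [1,3], [2,3]
  2-simplices (4): [0,1,2], [0,1,3], [0,2,3], [1,2,3]

so the chain groups are C_0 ≅ Z^4, C_1 ≅ Z^6, C_2 ≅ Z^4.

Boundary ∂_1: C_1 → C_0 sends each edge [p,q] (with p < q) to q − p. For instance
  ∂[0,3] = [3] − [0].
The 4×6 boundary matrix has rank 3 and Smith normal form diag(1,1,1).

The boundary map ∂_2: C_2 → C_1 acts by ∂[p,q,r] = [q,r] − [p,r] + [p,q]. For instance
  ∂[1,2,3] = [2,3] − [1,3] + [1,2],
  ∂[0,1,2] = [1,2] − [0,2] + [0,1].
The resulting 6×4 matrix has rank 3, and its Smith normal form has invariant factors (1,1,1).

Reading off H_k = ker ∂_k / im ∂_{k+1}:

  H_0: rank C_0 − rank ∂_1 = 4 − 3 = 1, and the invariant factors of ∂_1 are all 1, so H_0 ≅ Z.
  H_1: rank ker ∂_1 − rank ∂_2 = (6 − 3) − 3 = 0, and the invariant factors of ∂_2 are all 1, so H_1 ≅ 0.
  H_2: rank ker ∂_2 − rank ∂_3 = (4 − 3) − 0 = 1, and there is no ∂_3, so H_2 ≅ Z.

As a check, the Euler characteristic is 4 − 6 + 4 = 2, which agrees with 1 − 0 + 1 = 2.
(K is a triangulation of the 2-sphere S^2.)

H_0 ≅ Z,  H_1 = 0,  H_2 ≅ Z.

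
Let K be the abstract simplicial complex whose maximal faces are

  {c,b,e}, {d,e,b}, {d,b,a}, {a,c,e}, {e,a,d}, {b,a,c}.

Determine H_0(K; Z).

H_0 ≅ Z.

K has 5 vertices, 9 edges, 6 triangles.
rank ∂_0 = 0, rank ∂_1 = 4 ⇒ b_0 = 5 − 0 − 4 = 1; all invariant factors of ∂_1 are 1 so no torsion. So H_0 ≅ Z.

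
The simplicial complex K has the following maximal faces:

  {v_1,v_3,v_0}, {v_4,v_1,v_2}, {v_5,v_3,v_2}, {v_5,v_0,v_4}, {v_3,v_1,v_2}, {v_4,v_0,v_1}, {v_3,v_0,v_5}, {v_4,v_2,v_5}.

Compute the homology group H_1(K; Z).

Order the vertices as v_0 < v_1 < v_2 < v_3 < v_4 < v_5. Listing each simplex with vertices in this order, K has dimension 2 with simplices:

  0-simplices (6): [v_0], [v_1], [v_2], [v_3], [v_4], [v_5]
  1-simplices (12): [v_0,v_1], [v_0,v_3], [v_0,v_4], [v_0,v_5], [v_1,v_2], [v_1,v_3], [v_1,v_4], [v_2,v_3], [v_2,v_4], [v_2,v_5], [v_3,v_5], [v_4,v_5]
  2-simplices (8): [v_0,v_1,v_3], [v_0,v_1,v_4], [v_0,v_3,v_5], [v_0,v_4,v_5], [v_1,v_2,v_3], [v_1,v_2,v_4], [v_2,v_3,v_5], [v_2,v_4,v_5]

giving chain groups C_0 ≅ Z^6, C_1 ≅ Z^12, C_2 ≅ Z^8.

The boundary map ∂_1: C_1 → C_0 maps an edge to its endpoints' difference, ∂[p,q] = q − p.
As a 6×12 matrix over Z this has rank 5, with invariant factors (1,1,1,1,1).

The boundary map ∂_2: C_2 → C_1 acts by ∂[p,q,r] = [q,r] − [p,r] + [p,q]. For instance
  ∂[v_1,v_2,v_3] = [v_2,v_3] − [v_1,v_3] + [v_1,v_2],
  ∂[v_2,v_4,v_5] = [v_4,v_5] − [v_2,v_5] + [v_2,v_4].
The resulting 12×8 matrix has rank 7, and its Smith normal form has invariant factors (1,1,1,1,1,1,1).

Reading off H_k = ker ∂_k / im ∂_{k+1}:

  H_1: rank ker ∂_1 − rank ∂_2 = (12 − 5) − 7 = 0, and the invariant factors of ∂_2 are all 1, so H_1 ≅ 0.

(K is a triangulation of the 2-sphere S^2.)

H_1 ≅ 0.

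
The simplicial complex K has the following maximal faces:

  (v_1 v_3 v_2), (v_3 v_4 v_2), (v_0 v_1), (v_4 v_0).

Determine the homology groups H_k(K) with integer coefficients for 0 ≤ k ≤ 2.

Fix the vertex order v_0 < v_1 < v_2 < v_3 < v_4 and write every simplex with vertices in increasing order. Then dim K = 2 and the simplices of K are:

  0-simplices (5): [v_0], [v_1], [v_2], [v_3], [v_4]
  1-simplices (7): [v_0,v_1], [v_0,v_4], [v_1,v_2], [v_1,v_3], [v_2,v_3], [v_2,v_4], [v_3,v_4]
  2-simplices (2): [v_1,v_2,v_3], [v_2,v_3,v_4]

giving chain groups C_0 ≅ Z^5, C_1 ≅ Z^7, C_2 ≅ Z^2.

Boundary ∂_1: C_1 → C_0 maps an edge to its endpoints' difference, ∂[p,q] = q − p.
The 5×7 boundary matrix has rank 4 and Smith normal form diag(1,1,1,1).

∂_2: C_2 → C_1 sends each 2-simplex [p,q,r] to [q,r] − [p,r] + [p,q]. For instance
  ∂[v_2,v_3,v_4] = [v_3,v_4] − [v_2,v_4] + [v_2,v_3],
  ∂[v_1,v_2,v_3] = [v_2,v_3] − [v_1,v_3] + [v_1,v_2].
This gives a 7×2 integer matrix of rank 2; reducing to Smith normal form yields diagonal entries (1,1).

From H_k ≅ ker(∂_k) / im(∂_{k+1}) we obtain:

  H_0: rank C_0 − rank ∂_1 = 5 − 4 = 1, and the invariant factors of ∂_1 are all 1, so H_0 ≅ Z.
  H_1: rank ker ∂_1 − rank ∂_2 = (7 − 4) − 2 = 1, and the invariant factors of ∂_2 are all 1, so H_1 ≅ Z.
  H_2: rank ker ∂_2 − rank ∂_3 = (2 − 2) − 0 = 0, and there is no ∂_3, so H_2 ≅ 0.

H_0 = Z,  H_1 = Z,  H_2 = 0.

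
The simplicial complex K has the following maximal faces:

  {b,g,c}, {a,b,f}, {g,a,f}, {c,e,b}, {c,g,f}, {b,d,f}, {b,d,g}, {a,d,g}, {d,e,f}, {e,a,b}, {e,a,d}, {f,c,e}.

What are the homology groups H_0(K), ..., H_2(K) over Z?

H_0 ≅ Z,  H_1 ≅ Z/2Z,  H_2 = 0.

We work with the vertex ordering a < b < c < d < e < f < g. The simplices of K, each written with vertices in increasing order, are:

  0-simplices (7): a, b, c, d, e, f, g
  1-simplices (18): ab, ad, ae, af, ag, bc, bd, be, bf, bg, ce, cf, cg, de, df, dg, ef, fg
  2-simplices (12): abe, abf, ade, adg, afg, bce, bcg, bdf, bdg, cef, cfg, def

giving chain groups C_0 ≅ Z^7, C_1 ≅ Z^18, C_2 ≅ Z^12.

∂_1: C_1 → C_0 sends each edge [p,q] (with p < q) to q − p. For instance
  ∂ag = g − a.
As a 7×18 matrix over Z this has rank 6, with invariant factors (1,1,1,1,1,1).

Boundary ∂_2: C_2 → C_1 acts by ∂[p,q,r] = [q,r] − [p,r] + [p,q]. For instance
  ∂bce = ce − be + bc,
  ∂bdf = df − bf + bd.
The 18×12 boundary matrix has rank 12 and Smith normal form diag(1,1,1,1,1,1,1,1,1,1,1,2).

Reading off H_k = ker ∂_k / im ∂_{k+1}:

  H_0: rank C_0 − rank ∂_1 = 7 − 6 = 1, and the invariant factors of ∂_1 are all 1, so H_0 ≅ Z.
  H_1: rank ker ∂_1 − rank ∂_2 = (18 − 6) − 12 = 0, and ∂_2 has invariant factor 2 > 1, so H_1 ≅ Z/2Z.
  H_2: rank ker ∂_2 − rank ∂_3 = (12 − 12) − 0 = 0, and there is no ∂_3, so H_2 ≅ 0.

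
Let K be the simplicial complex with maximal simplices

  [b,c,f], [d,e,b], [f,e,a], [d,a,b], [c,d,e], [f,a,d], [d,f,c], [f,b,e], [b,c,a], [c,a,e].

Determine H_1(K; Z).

Take the total order a < b < c < d < e < f on the vertex set. Then K (dimension 2) consists of the simplices:

  0-simplices (6): a, b, c, d, e, f
  1-simplices (15): ab, ac, ad, ae, af, bc, bd, be, bf, cd, ce, cf, de, df, ef
  2-simplices (10): abc, abd, ace, adf, aef, bcf, bde, bef, cde, cdf

Hence C_0 ≅ Z^6, C_1 ≅ Z^15, C_2 ≅ Z^10.

The boundary map ∂_1: C_1 → C_0 maps an edge to its endpoints' difference, ∂[p,q] = q − p. For instance
  ∂df = f − d.
This gives a 6×15 integer matrix of rank 5; reducing to Smith normal form yields diagonal entries (1,1,1,1,1).

∂_2: C_2 → C_1 maps a triangle to the signed sum of its edges. For instance
  ∂abd = bd − ad + ab,
  ∂cde = de − ce + cd.
This gives a 15×10 integer matrix of rank 10; reducing to Smith normal form yields diagonal entries (1,1,1,1,1,1,1,1,1,2).

From H_k ≅ ker(∂_k) / im(∂_{k+1}) we obtain:

  H_1: rank ker ∂_1 − rank ∂_2 = (15 − 5) − 10 = 0, and ∂_2 has invariant factor 2 > 1, so H_1 ≅ Z/2.

(K is a triangulation of the real projective plane RP^2.)

H_1 = Z/2.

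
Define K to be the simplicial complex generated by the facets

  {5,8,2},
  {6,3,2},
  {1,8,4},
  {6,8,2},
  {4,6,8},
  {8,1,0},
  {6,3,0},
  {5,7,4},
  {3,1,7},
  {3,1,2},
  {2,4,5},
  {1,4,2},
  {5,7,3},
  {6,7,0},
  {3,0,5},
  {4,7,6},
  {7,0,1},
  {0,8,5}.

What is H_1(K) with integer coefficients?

H_1 ≅ Z ⊕ Z/2.

Order the vertices as 0 < 1 < 2 < 3 < 4 < 5 < 6 < 7 < 8. Listing each simplex with vertices in this order, K has dimension 2 with simplices:

  0-simplices (9): [0], [1], [2], [3], [4], [5], [6], [7], [8]
  1-simplices (27): (27 of them)
  2-simplices (18): [0,1,7], [0,1,8], [0,3,5], [0,3,6], [0,5,8], [0,6,7], [1,2,3], [1,2,4], [1,3,7], [1,4,8], [2,3,6], [2,4,5], [2,5,8], [2,6,8], [3,5,7], [4,5,7], [4,6,7], [4,6,8]

so the chain groups are C_0 ≅ Z^9, C_1 ≅ Z^27, C_2 ≅ Z^18.

∂_1: C_1 → C_0 is given by ∂[p,q] = [q] − [p]. For instance
  ∂[1,3] = [3] − [1].
The 9×27 boundary matrix has rank 8 and Smith normal form diag(1,1,1,1,1,1,1,1).

Boundary ∂_2: C_2 → C_1 sends each 2-simplex [p,q,r] to [q,r] − [p,r] + [p,q]. For instance
  ∂[0,3,5] = [3,5] − [0,5] + [0,3],
  ∂[0,6,7] = [6,7] − [0,7] + [0,6].
The resulting 27×18 matrix has rank 18, and its Smith normal form has invariant factors (1,1,1,1,1,1,1,1,1,1,1,1,1,1,1,1,1,2).

Now H_k = ker ∂_k / im ∂_{k+1}, so:

  H_1: rank ker ∂_1 − rank ∂_2 = (27 − 8) − 18 = 1, and ∂_2 has invariant factor 2 > 1, so H_1 ≅ Z ⊕ Z/2.

(K is a triangulation of the Klein bottle.)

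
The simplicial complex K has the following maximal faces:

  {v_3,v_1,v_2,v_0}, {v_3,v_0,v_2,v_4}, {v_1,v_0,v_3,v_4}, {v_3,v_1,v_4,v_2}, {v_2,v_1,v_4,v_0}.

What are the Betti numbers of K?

We work with the vertex ordering v_0 < v_1 < v_2 < v_3 < v_4. The simplices of K, each written with vertices in increasing order, are:

  0-simplices (5): [v_0], [v_1], [v_2], [v_3], [v_4]
  1-simplices (10): [v_0,v_1], [v_0,v_2], [v_0,v_3], [v_0,v_4], [v_1,v_2], [v_1,v_3], [v_1,v_4], [v_2,v_3], [v_2,v_4], [v_3,v_4]
  2-simplices (10): [v_0,v_1,v_2], [v_0,v_1,v_3], [v_0,v_1,v_4], [v_0,v_2,v_3], [v_0,v_2,v_4], [v_0,v_3,v_4], [v_1,v_2,v_3], [v_1,v_2,v_4], [v_1,v_3,v_4], [v_2,v_3,v_4]
  3-simplices (5): [v_0,v_1,v_2,v_3], [v_0,v_1,v_2,v_4], [v_0,v_1,v_3,v_4], [v_0,v_2,v_3,v_4], [v_1,v_2,v_3,v_4]

giving chain groups C_0 ≅ Z^5, C_1 ≅ Z^10, C_2 ≅ Z^10, C_3 ≅ Z^5.

∂_1: C_1 → C_0 maps an edge to its endpoints' difference, ∂[p,q] = q − p. For instance
  ∂[v_2,v_3] = [v_3] − [v_2].
This gives a 5×10 integer matrix of rank 4; reducing to Smith normal form yields diagonal entries (1,1,1,1).

∂_2: C_2 → C_1 acts by ∂[p,q,r] = [q,r] − [p,r] + [p,q]. For instance
  ∂[v_1,v_2,v_4] = [v_2,v_4] − [v_1,v_4] + [v_1,v_2],
  ∂[v_0,v_3,v_4] = [v_3,v_4] − [v_0,v_4] + [v_0,v_3].
The resulting 10×10 matrix has rank 6, and its Smith normal form has invariant factors (1,1,1,1,1,1).

∂_3: C_3 → C_2 sends each 3-simplex σ to the alternating sum Σ_i (−1)^i (σ with its i-th vertex removed). For instance
  ∂[v_0,v_1,v_2,v_4] = [v_1,v_2,v_4] − [v_0,v_2,v_4] + [v_0,v_1,v_4] − [v_0,v_1,v_2],
  ∂[v_0,v_1,v_2,v_3] = [v_1,v_2,v_3] − [v_0,v_2,v_3] + [v_0,v_1,v_3] − [v_0,v_1,v_2].
The 10×5 boundary matrix has rank 4 and Smith normal form diag(1,1,1,1).

From H_k ≅ ker(∂_k) / im(∂_{k+1}) we obtain:

  H_0: rank C_0 − rank ∂_1 = 5 − 4 = 1, and the invariant factors of ∂_1 are all 1, so H_0 ≅ Z.
  H_1: rank ker ∂_1 − rank ∂_2 = (10 − 4) − 6 = 0, and the invariant factors of ∂_2 are all 1, so H_1 ≅ 0.
  H_2: rank ker ∂_2 − rank ∂_3 = (10 − 6) − 4 = 0, and the invariant factors of ∂_3 are all 1, so H_2 ≅ 0.
  H_3: rank ker ∂_3 − rank ∂_4 = (5 − 4) − 0 = 1, and there is no ∂_4, so H_3 ≅ Z.

As a check, the Euler characteristic is 5 − 10 + 10 − 5 = 0, which agrees with 1 − 0 + 0 − 1 = 0.
(K is a triangulation of the 3-sphere S^3.)

Hence the Betti numbers are b_0 = 1, b_1 = 0, b_2 = 0, b_3 = 1.

b_0 = 1, b_1 = 0, b_2 = 0, b_3 = 1.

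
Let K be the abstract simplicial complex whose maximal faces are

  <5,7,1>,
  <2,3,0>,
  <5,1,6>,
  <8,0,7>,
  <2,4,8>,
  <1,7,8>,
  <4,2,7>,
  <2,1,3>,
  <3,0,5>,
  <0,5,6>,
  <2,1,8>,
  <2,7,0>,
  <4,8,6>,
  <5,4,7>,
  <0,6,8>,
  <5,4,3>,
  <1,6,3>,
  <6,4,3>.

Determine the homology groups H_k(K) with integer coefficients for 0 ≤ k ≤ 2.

H_0 = Z,  H_1 = Z ⊕ Z/2,  H_2 = 0.

Fix the vertex order 0 < 1 < 2 < 3 < 4 < 5 < 6 < 7 < 8 and write every simplex with vertices in increasing order. Then dim K = 2 and the simplices of K are:

  0-simplices (9): [0], [1], [2], [3], [4], [5], [6], [7], [8]
  1-simplices (27): (27 of them)
  2-simplices (18): [0,2,3], [0,2,7], [0,3,5], [0,5,6], [0,6,8], [0,7,8], [1,2,3], [1,2,8], [1,3,6], [1,5,6], [1,5,7], [1,7,8], [2,4,7], [2,4,8], [3,4,5], [3,4,6], [4,5,7], [4,6,8]

giving chain groups C_0 ≅ Z^9, C_1 ≅ Z^27, C_2 ≅ Z^18.

∂_1: C_1 → C_0 is given by ∂[p,q] = [q] − [p]. For instance
  ∂[3,5] = [5] − [3].
This gives a 9×27 integer matrix of rank 8; reducing to Smith normal form yields diagonal entries (1,1,1,1,1,1,1,1).

∂_2: C_2 → C_1 sends each 2-simplex [p,q,r] to [q,r] − [p,r] + [p,q]. For instance
  ∂[2,4,8] = [4,8] − [2,8] + [2,4],
  ∂[3,4,5] = [4,5] − [3,5] + [3,4].
As a 27×18 matrix over Z this has rank 18, with invariant factors (1,1,1,1,1,1,1,1,1,1,1,1,1,1,1,1,1,2).

From H_k ≅ ker(∂_k) / im(∂_{k+1}) we obtain:

  H_0: rank C_0 − rank ∂_1 = 9 − 8 = 1, and the invariant factors of ∂_1 are all 1, so H_0 ≅ Z.
  H_1: rank ker ∂_1 − rank ∂_2 = (27 − 8) − 18 = 1, and ∂_2 has invariant factor 2 > 1, so H_1 ≅ Z ⊕ Z/2.
  H_2: rank ker ∂_2 − rank ∂_3 = (18 − 18) − 0 = 0, and there is no ∂_3, so H_2 ≅ 0.

As a check, the Euler characteristic is 9 − 27 + 18 = 0, which agrees with 1 − 1 + 0 = 0.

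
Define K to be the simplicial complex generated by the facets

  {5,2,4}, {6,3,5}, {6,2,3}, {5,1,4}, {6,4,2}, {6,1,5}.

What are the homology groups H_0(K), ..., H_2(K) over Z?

H_0 = Z,  H_1 = Z,  H_2 = 0.

We work with the vertex ordering 1 < 2 < 3 < 4 < 5 < 6. The simplices of K, each written with vertices in increasing order, are:

  0-simplices (6): [1], [2], [3], [4], [5], [6]
  1-simplices (12): [1,4], [1,5], [1,6], [2,3], [2,4], [2,5], [2,6], [3,5], [3,6], [4,5], [4,6], [5,6]
  2-simplices (6): [1,4,5], [1,5,6], [2,3,6], [2,4,5], [2,4,6], [3,5,6]

giving chain groups C_0 ≅ Z^6, C_1 ≅ Z^12, C_2 ≅ Z^6.

∂_1: C_1 → C_0 maps an edge to its endpoints' difference, ∂[p,q] = q − p. For instance
  ∂[2,3] = [3] − [2].
As a 6×12 matrix over Z this has rank 5, with invariant factors (1,1,1,1,1).

The boundary map ∂_2: C_2 → C_1 acts by ∂[p,q,r] = [q,r] − [p,r] + [p,q]. For instance
  ∂[2,3,6] = [3,6] − [2,6] + [2,3],
  ∂[1,5,6] = [5,6] − [1,6] + [1,5].
This gives a 12×6 integer matrix of rank 6; reducing to Smith normal form yields diagonal entries (1,1,1,1,1,1).

Computing H_k = (kernel of ∂_k) / (image of ∂_{k+1}):

  H_0: rank C_0 − rank ∂_1 = 6 − 5 = 1, and the invariant factors of ∂_1 are all 1, so H_0 = Z.
  H_1: rank ker ∂_1 − rank ∂_2 = (12 − 5) − 6 = 1, and the invariant factors of ∂_2 are all 1, so H_1 = Z.
  H_2: rank ker ∂_2 − rank ∂_3 = (6 − 6) − 0 = 0, and there is no ∂_3, so H_2 = 0.

As a check, the Euler characteristic is 6 − 12 + 6 = 0, which agrees with 1 − 1 + 0 = 0.
(K is a triangulation of the cylinder S^1 x I.)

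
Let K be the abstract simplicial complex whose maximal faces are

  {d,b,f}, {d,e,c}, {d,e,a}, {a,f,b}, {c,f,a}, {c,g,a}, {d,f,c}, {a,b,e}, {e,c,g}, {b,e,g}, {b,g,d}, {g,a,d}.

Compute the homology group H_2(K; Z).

H_2 ≅ 0.

K has 7 vertices, 18 edges, 12 triangles.
rank ∂_2 = 12, rank ∂_3 = 0 ⇒ b_2 = 12 − 12 − 0 = 0. So H_2 = 0.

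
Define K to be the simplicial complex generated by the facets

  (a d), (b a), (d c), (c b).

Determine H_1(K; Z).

H_1 ≅ Z.

Fix the vertex order a < b < c < d and write every simplex with vertices in increasing order. Then dim K = 1 and the simplices of K are:

  0-simplices (4): a, b, c, d
  1-simplices (4): ab, ad, bc, cd

so the chain groups are C_0 ≅ Z^4, C_1 ≅ Z^4.

∂_1: C_1 → C_0 sends each edge [p,q] (with p < q) to q − p.
The resulting 4×4 matrix has rank 3, and its Smith normal form has invariant factors (1,1,1).

Now H_k = ker ∂_k / im ∂_{k+1}, so:

  H_1: rank ker ∂_1 − rank ∂_2 = (4 − 3) − 0 = 1, and there is no ∂_2, so H_1 = Z.

(K is a triangulation of the circle S^1.)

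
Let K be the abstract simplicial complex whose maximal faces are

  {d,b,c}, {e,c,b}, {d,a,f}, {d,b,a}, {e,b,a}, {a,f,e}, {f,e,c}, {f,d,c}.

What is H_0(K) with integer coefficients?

H_0 = Z.

Fix the vertex order a < b < c < d < e < f and write every simplex with vertices in increasing order. Then dim K = 2 and the simplices of K are:

  0-simplices (6): a, b, c, d, e, f
  1-simplices (12): ab, ad, ae, af, bc, bd, be, cd, ce, cf, df, ef
  2-simplices (8): abd, abe, adf, aef, bcd, bce, cdf, cef

giving chain groups C_0 ≅ Z^6, C_1 ≅ Z^12, C_2 ≅ Z^8.

The boundary map ∂_1: C_1 → C_0 is given by ∂[p,q] = [q] − [p]. For instance
  ∂be = e − b.
As a 6×12 matrix over Z this has rank 5, with invariant factors (1,1,1,1,1).

The boundary map ∂_2: C_2 → C_1 acts by ∂[p,q,r] = [q,r] − [p,r] + [p,q]. For instance
  ∂adf = df − af + ad,
  ∂bce = ce − be + bc.
The resulting 12×8 matrix has rank 7, and its Smith normal form has invariant factors (1,1,1,1,1,1,1).

From H_k ≅ ker(∂_k) / im(∂_{k+1}) we obtain:

  H_0: rank C_0 − rank ∂_1 = 6 − 5 = 1, and the invariant factors of ∂_1 are all 1, so H_0 = Z.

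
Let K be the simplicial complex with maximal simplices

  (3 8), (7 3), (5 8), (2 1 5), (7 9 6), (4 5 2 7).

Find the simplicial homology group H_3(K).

Order the vertices as 1 < 2 < 3 < 4 < 5 < 6 < 7 < 8 < 9. Listing each simplex with vertices in this order, K has dimension 3 with simplices:

  0-simplices (9): [1], [2], [3], [4], [5], [6], [7], [8], [9]
  1-simplices (14): [1,2], [1,5], [2,4], [2,5], [2,7], [3,7], [3,8], [4,5], [4,7], [5,7], [5,8], [6,7], [6,9], [7,9]
  2-simplices (6): [1,2,5], [2,4,5], [2,4,7], [2,5,7], [4,5,7], [6,7,9]
  3-simplices (1): [2,4,5,7]

so the chain groups are C_0 ≅ Z^9, C_1 ≅ Z^14, C_2 ≅ Z^6, C_3 ≅ Z^1.

∂_1: C_1 → C_0 is given by ∂[p,q] = [q] − [p].
The 9×14 boundary matrix has rank 8 and Smith normal form diag(1,1,1,1,1,1,1,1).

The boundary map ∂_2: C_2 → C_1 sends each 2-simplex [p,q,r] to [q,r] − [p,r] + [p,q]. For instance
  ∂[2,5,7] = [5,7] − [2,7] + [2,5],
  ∂[2,4,7] = [4,7] − [2,7] + [2,4].
The 14×6 boundary matrix has rank 5 and Smith normal form diag(1,1,1,1,1).

The boundary map ∂_3: C_3 → C_2 sends each 3-simplex σ to the alternating sum Σ_i (−1)^i (σ with its i-th vertex removed). For instance
  ∂[2,4,5,7] = [4,5,7] − [2,5,7] + [2,4,7] − [2,4,5].
The 6×1 boundary matrix has rank 1 and Smith normal form diag(1).

Reading off H_k = ker ∂_k / im ∂_{k+1}:

  H_3: rank ker ∂_3 − rank ∂_4 = (1 − 1) − 0 = 0, and there is no ∂_4, so H_3 ≅ 0.

H_3 = 0.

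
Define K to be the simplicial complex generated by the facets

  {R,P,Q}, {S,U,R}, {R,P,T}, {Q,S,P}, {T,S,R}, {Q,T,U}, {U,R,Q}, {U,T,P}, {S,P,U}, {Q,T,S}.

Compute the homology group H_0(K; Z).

Take the total order P < Q < R < S < T < U on the vertex set. Then K (dimension 2) consists of the simplices:

  0-simplices (6): P, Q, R, S, T, U
  1-simplices (15): PQ, PR, PS, PT, PU, QR, QS, QT, QU, RS, RT, RU, ST, SU, TU
  2-simplices (10): PQR, PQS, PRT, PSU, PTU, QRU, QST, QTU, RST, RSU

giving chain groups C_0 ≅ Z^6, C_1 ≅ Z^15, C_2 ≅ Z^10.

∂_1: C_1 → C_0 sends each edge [p,q] (with p < q) to q − p.
The resulting 6×15 matrix has rank 5, and its Smith normal form has invariant factors (1,1,1,1,1).

The boundary map ∂_2: C_2 → C_1 acts by ∂[p,q,r] = [q,r] − [p,r] + [p,q]. For instance
  ∂PQR = QR − PR + PQ,
  ∂QRU = RU − QU + QR.
The 15×10 boundary matrix has rank 10 and Smith normal form diag(1,1,1,1,1,1,1,1,1,2).

Now H_k = ker ∂_k / im ∂_{k+1}, so:

  H_0: rank C_0 − rank ∂_1 = 6 − 5 = 1, and the invariant factors of ∂_1 are all 1, so H_0 = Z.

H_0 ≅ Z.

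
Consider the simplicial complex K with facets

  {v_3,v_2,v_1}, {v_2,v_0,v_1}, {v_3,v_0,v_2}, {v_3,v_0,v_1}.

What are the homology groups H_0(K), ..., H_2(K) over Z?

H_0 ≅ Z,  H_1 = 0,  H_2 ≅ Z.

Order the vertices as v_0 < v_1 < v_2 < v_3. Listing each simplex with vertices in this order, K has dimension 2 with simplices:

  0-simplices (4): [v_0], [v_1], [v_2], [v_3]
  1-simplices (6): [v_0,v_1], [v_0,v_2], [v_0,v_3], [v_1,v_2], [v_1,v_3], [v_2,v_3]
  2-simplices (4): [v_0,v_1,v_2], [v_0,v_1,v_3], [v_0,v_2,v_3], [v_1,v_2,v_3]

giving chain groups C_0 ≅ Z^4, C_1 ≅ Z^6, C_2 ≅ Z^4.

∂_1: C_1 → C_0 is given by ∂[p,q] = [q] − [p].
As a 4×6 matrix over Z this has rank 3, with invariant factors (1,1,1).

∂_2: C_2 → C_1 acts by ∂[p,q,r] = [q,r] − [p,r] + [p,q]. For instance
  ∂[v_0,v_1,v_2] = [v_1,v_2] − [v_0,v_2] + [v_0,v_1],
  ∂[v_0,v_1,v_3] = [v_1,v_3] − [v_0,v_3] + [v_0,v_1].
As a 6×4 matrix over Z this has rank 3, with invariant factors (1,1,1).

From H_k ≅ ker(∂_k) / im(∂_{k+1}) we obtain:

  H_0: rank C_0 − rank ∂_1 = 4 − 3 = 1, and the invariant factors of ∂_1 are all 1, so H_0 ≅ Z.
  H_1: rank ker ∂_1 − rank ∂_2 = (6 − 3) − 3 = 0, and the invariant factors of ∂_2 are all 1, so H_1 ≅ 0.
  H_2: rank ker ∂_2 − rank ∂_3 = (4 − 3) − 0 = 1, and there is no ∂_3, so H_2 ≅ Z.

(K is a triangulation of the 2-sphere S^2.)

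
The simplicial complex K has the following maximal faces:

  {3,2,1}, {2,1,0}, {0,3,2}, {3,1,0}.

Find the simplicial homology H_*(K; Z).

Order the vertices as 0 < 1 < 2 < 3. Listing each simplex with vertices in this order, K has dimension 2 with simplices:

  0-simplices (4): [0], [1], [2], [3]
  1-simplices (6): [0,1], [0,2], [0,3], [1,2], [1,3], [2,3]
  2-simplices (4): [0,1,2], [0,1,3], [0,2,3], [1,2,3]

Hence C_0 ≅ Z^4, C_1 ≅ Z^6, C_2 ≅ Z^4.

∂_1: C_1 → C_0 sends each edge [p,q] (with p < q) to q − p. For instance
  ∂[0,1] = [1] − [0].
The 4×6 boundary matrix has rank 3 and Smith normal form diag(1,1,1).

The boundary map ∂_2: C_2 → C_1 maps a triangle to the signed sum of its edges. For instance
  ∂[0,2,3] = [2,3] − [0,3] + [0,2],
  ∂[0,1,3] = [1,3] − [0,3] + [0,1].
This gives a 6×4 integer matrix of rank 3; reducing to Smith normal form yields diagonal entries (1,1,1).

Now H_k = ker ∂_k / im ∂_{k+1}, so:

  H_0: rank C_0 − rank ∂_1 = 4 − 3 = 1, and the invariant factors of ∂_1 are all 1, so H_0 ≅ Z.
  H_1: rank ker ∂_1 − rank ∂_2 = (6 − 3) − 3 = 0, and the invariant factors of ∂_2 are all 1, so H_1 ≅ 0.
  H_2: rank ker ∂_2 − rank ∂_3 = (4 − 3) − 0 = 1, and there is no ∂_3, so H_2 ≅ Z.

H_0 ≅ Z,  H_1 = 0,  H_2 ≅ Z.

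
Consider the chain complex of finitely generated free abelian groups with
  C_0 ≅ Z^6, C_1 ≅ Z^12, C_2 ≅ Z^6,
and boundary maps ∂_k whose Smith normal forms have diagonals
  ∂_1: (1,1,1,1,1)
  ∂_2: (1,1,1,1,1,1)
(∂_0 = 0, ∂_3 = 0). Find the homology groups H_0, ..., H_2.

H_0 ≅ Z,  H_1 ≅ Z,  H_2 = 0.

H_0: b_0 = 6 − 0 − 5 = 1; torsion from ∂_1 factors > 1: none. So H_0 ≅ Z.
H_1: b_1 = 12 − 5 − 6 = 1; torsion from ∂_2 factors > 1: none. So H_1 ≅ Z.
H_2: b_2 = 6 − 6 − 0 = 0; torsion from ∂_3 factors > 1: none. So H_2 ≅ 0.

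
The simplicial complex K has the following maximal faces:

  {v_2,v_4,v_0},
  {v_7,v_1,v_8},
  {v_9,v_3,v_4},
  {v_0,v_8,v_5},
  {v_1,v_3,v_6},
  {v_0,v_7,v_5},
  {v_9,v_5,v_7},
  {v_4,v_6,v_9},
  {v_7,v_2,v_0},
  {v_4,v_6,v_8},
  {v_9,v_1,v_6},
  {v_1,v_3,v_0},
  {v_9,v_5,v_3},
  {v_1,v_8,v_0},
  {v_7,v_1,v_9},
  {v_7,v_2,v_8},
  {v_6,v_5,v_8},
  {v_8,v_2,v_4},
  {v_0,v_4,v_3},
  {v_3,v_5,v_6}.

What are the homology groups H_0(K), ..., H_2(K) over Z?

H_0 = Z,  H_1 = Z ⊕ Z/2,  H_2 = 0.

Fix the vertex order v_0 < v_1 < v_2 < v_3 < v_4 < v_5 < v_6 < v_7 < v_8 < v_9 and write every simplex with vertices in increasing order. Then dim K = 2 and the simplices of K are:

  0-simplices (10): [v_0], [v_1], [v_2], [v_3], [v_4], [v_5], [v_6], [v_7], [v_8], [v_9]
  1-simplices (30): (30 of them)
  2-simplices (20): (20 of them)

Hence C_0 ≅ Z^10, C_1 ≅ Z^30, C_2 ≅ Z^20.

∂_1: C_1 → C_0 sends each edge [p,q] (with p < q) to q − p. For instance
  ∂[v_3,v_6] = [v_6] − [v_3].
As a 10×30 matrix over Z this has rank 9, with invariant factors (1,1,1,1,1,1,1,1,1).

The boundary map ∂_2: C_2 → C_1 acts by ∂[p,q,r] = [q,r] − [p,r] + [p,q]. For instance
  ∂[v_1,v_3,v_6] = [v_3,v_6] − [v_1,v_6] + [v_1,v_3],
  ∂[v_0,v_2,v_4] = [v_2,v_4] − [v_0,v_4] + [v_0,v_2].
As a 30×20 matrix over Z this has rank 20, with invariant factors (1,1,1,1,1,1,1,1,1,1,1,1,1,1,1,1,1,1,1,2).

Reading off H_k = ker ∂_k / im ∂_{k+1}:

  H_0: rank C_0 − rank ∂_1 = 10 − 9 = 1, and the invariant factors of ∂_1 are all 1, so H_0 ≅ Z.
  H_1: rank ker ∂_1 − rank ∂_2 = (30 − 9) − 20 = 1, and ∂_2 has invariant factor 2 > 1, so H_1 ≅ Z ⊕ Z/2.
  H_2: rank ker ∂_2 − rank ∂_3 = (20 − 20) − 0 = 0, and there is no ∂_3, so H_2 ≅ 0.

(K is a triangulation of the Klein bottle.)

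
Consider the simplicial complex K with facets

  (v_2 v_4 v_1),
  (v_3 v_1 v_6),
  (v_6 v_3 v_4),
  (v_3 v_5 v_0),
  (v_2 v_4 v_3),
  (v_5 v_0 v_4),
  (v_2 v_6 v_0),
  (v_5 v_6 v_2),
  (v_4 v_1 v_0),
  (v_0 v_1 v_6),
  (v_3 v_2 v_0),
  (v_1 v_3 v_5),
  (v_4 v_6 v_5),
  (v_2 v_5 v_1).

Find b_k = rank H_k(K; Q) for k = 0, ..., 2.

We work with the vertex ordering v_0 < v_1 < v_2 < v_3 < v_4 < v_5 < v_6. The simplices of K, each written with vertices in increasing order, are:

  0-simplices (7): [v_0], [v_1], [v_2], [v_3], [v_4], [v_5], [v_6]
  1-simplices (21): (21 of them)
  2-simplices (14): (14 of them)

so the chain groups are C_0 ≅ Z^7, C_1 ≅ Z^21, C_2 ≅ Z^14.

∂_1: C_1 → C_0 is given by ∂[p,q] = [q] − [p]. For instance
  ∂[v_0,v_5] = [v_5] − [v_0].
The 7×21 boundary matrix has rank 6 and Smith normal form diag(1,1,1,1,1,1).

∂_2: C_2 → C_1 maps a triangle to the signed sum of its edges. For instance
  ∂[v_0,v_1,v_4] = [v_1,v_4] − [v_0,v_4] + [v_0,v_1],
  ∂[v_0,v_3,v_5] = [v_3,v_5] − [v_0,v_5] + [v_0,v_3].
The resulting 21×14 matrix has rank 13, and its Smith normal form has invariant factors (1,1,1,1,1,1,1,1,1,1,1,1,1).

Computing H_k = (kernel of ∂_k) / (image of ∂_{k+1}):

  H_0: rank C_0 − rank ∂_1 = 7 − 6 = 1, and the invariant factors of ∂_1 are all 1, so H_0 ≅ Z.
  H_1: rank ker ∂_1 − rank ∂_2 = (21 − 6) − 13 = 2, and the invariant factors of ∂_2 are all 1, so H_1 ≅ Z^2.
  H_2: rank ker ∂_2 − rank ∂_3 = (14 − 13) − 0 = 1, and there is no ∂_3, so H_2 ≅ Z.

As a check, the Euler characteristic is 7 − 21 + 14 = 0, which agrees with 1 − 2 + 1 = 0.

Hence the Betti numbers are b_0 = 1, b_1 = 2, b_2 = 1.

b_0 = 1, b_1 = 2, b_2 = 1.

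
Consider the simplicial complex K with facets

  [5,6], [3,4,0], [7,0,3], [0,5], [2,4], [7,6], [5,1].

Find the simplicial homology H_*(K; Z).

H_0 = Z,  H_1 = Z,  H_2 = 0.

K has 8 vertices, 10 edges, 2 triangles.
rank ∂_0 = 0, rank ∂_1 = 7 ⇒ b_0 = 8 − 0 − 7 = 1; all invariant factors of ∂_1 are 1 so no torsion. So H_0 = Z.
rank ∂_1 = 7, rank ∂_2 = 2 ⇒ b_1 = 10 − 7 − 2 = 1; all invariant factors of ∂_2 are 1 so no torsion. So H_1 = Z.
rank ∂_2 = 2, rank ∂_3 = 0 ⇒ b_2 = 2 − 2 − 0 = 0. So H_2 = 0.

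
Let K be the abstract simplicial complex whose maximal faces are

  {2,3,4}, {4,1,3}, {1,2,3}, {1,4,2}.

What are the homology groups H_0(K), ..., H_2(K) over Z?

H_0 ≅ Z,  H_1 = 0,  H_2 ≅ Z.

Fix the vertex order 1 < 2 < 3 < 4 and write every simplex with vertices in increasing order. Then dim K = 2 and the simplices of K are:

  0-simplices (4): [1], [2], [3], [4]
  1-simplices (6): [1,2], [1,3], [1,4], [2,3], [2,4], [3,4]
  2-simplices (4): [1,2,3], [1,2,4], [1,3,4], [2,3,4]

giving chain groups C_0 ≅ Z^4, C_1 ≅ Z^6, C_2 ≅ Z^4.

∂_1: C_1 → C_0 is given by ∂[p,q] = [q] − [p].
This gives a 4×6 integer matrix of rank 3; reducing to Smith normal form yields diagonal entries (1,1,1).

The boundary map ∂_2: C_2 → C_1 acts by ∂[p,q,r] = [q,r] − [p,r] + [p,q]. For instance
  ∂[1,2,4] = [2,4] − [1,4] + [1,2],
  ∂[1,2,3] = [2,3] − [1,3] + [1,2].
This gives a 6×4 integer matrix of rank 3; reducing to Smith normal form yields diagonal entries (1,1,1).

From H_k ≅ ker(∂_k) / im(∂_{k+1}) we obtain:

  H_0: rank C_0 − rank ∂_1 = 4 − 3 = 1, and the invariant factors of ∂_1 are all 1, so H_0 = Z.
  H_1: rank ker ∂_1 − rank ∂_2 = (6 − 3) − 3 = 0, and the invariant factors of ∂_2 are all 1, so H_1 = 0.
  H_2: rank ker ∂_2 − rank ∂_3 = (4 − 3) − 0 = 1, and there is no ∂_3, so H_2 = Z.

(K is a triangulation of the 2-sphere S^2.)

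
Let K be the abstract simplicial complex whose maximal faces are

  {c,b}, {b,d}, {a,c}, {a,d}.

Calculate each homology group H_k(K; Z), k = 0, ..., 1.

Fix the vertex order a < b < c < d and write every simplex with vertices in increasing order. Then dim K = 1 and the simplices of K are:

  0-simplices (4): a, b, c, d
  1-simplices (4): ac, ad, bc, bd

Hence C_0 ≅ Z^4, C_1 ≅ Z^4.

The boundary map ∂_1: C_1 → C_0 sends each edge [p,q] (with p < q) to q − p. For instance
  ∂bc = c − b.
The 4×4 boundary matrix has rank 3 and Smith normal form diag(1,1,1).

Reading off H_k = ker ∂_k / im ∂_{k+1}:

  H_0: rank C_0 − rank ∂_1 = 4 − 3 = 1, and the invariant factors of ∂_1 are all 1, so H_0 ≅ Z.
  H_1: rank ker ∂_1 − rank ∂_2 = (4 − 3) − 0 = 1, and there is no ∂_2, so H_1 ≅ Z.

H_0 = Z,  H_1 = Z.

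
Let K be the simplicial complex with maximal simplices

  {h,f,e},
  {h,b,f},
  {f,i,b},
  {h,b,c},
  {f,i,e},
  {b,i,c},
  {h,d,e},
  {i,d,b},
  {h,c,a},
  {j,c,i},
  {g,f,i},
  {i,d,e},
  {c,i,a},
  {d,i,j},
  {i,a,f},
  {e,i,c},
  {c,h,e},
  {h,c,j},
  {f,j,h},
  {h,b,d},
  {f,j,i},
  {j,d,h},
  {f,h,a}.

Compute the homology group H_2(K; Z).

Order the vertices as a < b < c < d < e < f < g < h < i < j. Listing each simplex with vertices in this order, K has dimension 2 with simplices:

  0-simplices (10): a, b, c, d, e, f, g, h, i, j
  1-simplices (27): ac, af, ah, ai, bc, bd, bf, bh, bi, ce, ch, ci, cj, de, dh, di, dj, ef, eh, ei, fg, fh, fi, fj, gi, hj, ij
  2-simplices (23): ach, aci, afh, afi, bch, bci, bdh, bdi, bfh, bfi, ceh, cei, chj, cij, deh, dei, dhj, dij, efh, efi, fgi, fhj, fij

giving chain groups C_0 ≅ Z^10, C_1 ≅ Z^27, C_2 ≅ Z^23.

The boundary map ∂_1: C_1 → C_0 is given by ∂[p,q] = [q] − [p].
As a 10×27 matrix over Z this has rank 9, with invariant factors (1,1,1,1,1,1,1,1,1).

The boundary map ∂_2: C_2 → C_1 maps a triangle to the signed sum of its edges. For instance
  ∂cij = ij − cj + ci,
  ∂afi = fi − ai + af.
As a 27×23 matrix over Z this has rank 18, with invariant factors (1,1,1,1,1,1,1,1,1,1,1,1,1,1,1,1,1,1).

Reading off H_k = ker ∂_k / im ∂_{k+1}:

  H_2: rank ker ∂_2 − rank ∂_3 = (23 − 18) − 0 = 5, and there is no ∂_3, so H_2 ≅ Z^5.

H_2 ≅ Z^5.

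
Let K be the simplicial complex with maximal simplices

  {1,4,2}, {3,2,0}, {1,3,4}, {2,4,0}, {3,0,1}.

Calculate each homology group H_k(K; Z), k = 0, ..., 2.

We work with the vertex ordering 0 < 1 < 2 < 3 < 4. The simplices of K, each written with vertices in increasing order, are:

  0-simplices (5): [0], [1], [2], [3], [4]
  1-simplices (10): [0,1], [0,2], [0,3], [0,4], [1,2], [1,3], [1,4], [2,3], [2,4], [3,4]
  2-simplices (5): [0,1,3], [0,2,3], [0,2,4], [1,2,4], [1,3,4]

giving chain groups C_0 ≅ Z^5, C_1 ≅ Z^10, C_2 ≅ Z^5.

Boundary ∂_1: C_1 → C_0 maps an edge to its endpoints' difference, ∂[p,q] = q − p. For instance
  ∂[1,4] = [4] − [1].
The resulting 5×10 matrix has rank 4, and its Smith normal form has invariant factors (1,1,1,1).

Boundary ∂_2: C_2 → C_1 sends each 2-simplex [p,q,r] to [q,r] − [p,r] + [p,q]. For instance
  ∂[1,2,4] = [2,4] − [1,4] + [1,2],
  ∂[0,1,3] = [1,3] − [0,3] + [0,1].
The 10×5 boundary matrix has rank 5 and Smith normal form diag(1,1,1,1,1).

From H_k ≅ ker(∂_k) / im(∂_{k+1}) we obtain:

  H_0: rank C_0 − rank ∂_1 = 5 − 4 = 1, and the invariant factors of ∂_1 are all 1, so H_0 = Z.
  H_1: rank ker ∂_1 − rank ∂_2 = (10 − 4) − 5 = 1, and the invariant factors of ∂_2 are all 1, so H_1 = Z.
  H_2: rank ker ∂_2 − rank ∂_3 = (5 − 5) − 0 = 0, and there is no ∂_3, so H_2 = 0.

As a check, the Euler characteristic is 5 − 10 + 5 = 0, which agrees with 1 − 1 + 0 = 0.
(K is a triangulation of the Möbius band.)

H_0 = Z,  H_1 = Z,  H_2 = 0.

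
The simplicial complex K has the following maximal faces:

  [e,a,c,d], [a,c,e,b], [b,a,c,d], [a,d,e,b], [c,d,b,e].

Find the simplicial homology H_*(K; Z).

H_0 = Z,  H_1 = 0,  H_2 = 0,  H_3 = Z.

We work with the vertex ordering a < b < c < d < e. The simplices of K, each written with vertices in increasing order, are:

  0-simplices (5): a, b, c, d, e
  1-simplices (10): ab, ac, ad, ae, bc, bd, be, cd, ce, de
  2-simplices (10): abc, abd, abe, acd, ace, ade, bcd, bce, bde, cde
  3-simplices (5): abcd, abce, abde, acde, bcde

so the chain groups are C_0 ≅ Z^5, C_1 ≅ Z^10, C_2 ≅ Z^10, C_3 ≅ Z^5.

Boundary ∂_1: C_1 → C_0 sends each edge [p,q] (with p < q) to q − p. For instance
  ∂cd = d − c.
As a 5×10 matrix over Z this has rank 4, with invariant factors (1,1,1,1).

The boundary map ∂_2: C_2 → C_1 maps a triangle to the signed sum of its edges. For instance
  ∂cde = de − ce + cd,
  ∂abd = bd − ad + ab.
As a 10×10 matrix over Z this has rank 6, with invariant factors (1,1,1,1,1,1).

The boundary map ∂_3: C_3 → C_2 sends each 3-simplex σ to the alternating sum Σ_i (−1)^i (σ with its i-th vertex removed). For instance
  ∂abde = bde − ade + abe − abd,
  ∂abce = bce − ace + abe − abc.
The resulting 10×5 matrix has rank 4, and its Smith normal form has invariant factors (1,1,1,1).

Computing H_k = (kernel of ∂_k) / (image of ∂_{k+1}):

  H_0: rank C_0 − rank ∂_1 = 5 − 4 = 1, and the invariant factors of ∂_1 are all 1, so H_0 ≅ Z.
  H_1: rank ker ∂_1 − rank ∂_2 = (10 − 4) − 6 = 0, and the invariant factors of ∂_2 are all 1, so H_1 ≅ 0.
  H_2: rank ker ∂_2 − rank ∂_3 = (10 − 6) − 4 = 0, and the invariant factors of ∂_3 are all 1, so H_2 ≅ 0.
  H_3: rank ker ∂_3 − rank ∂_4 = (5 − 4) − 0 = 1, and there is no ∂_4, so H_3 ≅ Z.

As a check, the Euler characteristic is 5 − 10 + 10 − 5 = 0, which agrees with 1 − 0 + 0 − 1 = 0.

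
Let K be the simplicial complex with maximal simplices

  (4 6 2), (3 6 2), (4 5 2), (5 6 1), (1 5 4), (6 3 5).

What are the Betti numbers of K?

b_0 = 1, b_1 = 1, b_2 = 0.

Order the vertices as 1 < 2 < 3 < 4 < 5 < 6. Listing each simplex with vertices in this order, K has dimension 2 with simplices:

  0-simplices (6): [1], [2], [3], [4], [5], [6]
  1-simplices (12): [1,4], [1,5], [1,6], [2,3], [2,4], [2,5], [2,6], [3,5], [3,6], [4,5], [4,6], [5,6]
  2-simplices (6): [1,4,5], [1,5,6], [2,3,6], [2,4,5], [2,4,6], [3,5,6]

Hence C_0 ≅ Z^6, C_1 ≅ Z^12, C_2 ≅ Z^6.

Boundary ∂_1: C_1 → C_0 maps an edge to its endpoints' difference, ∂[p,q] = q − p.
As a 6×12 matrix over Z this has rank 5, with invariant factors (1,1,1,1,1).

∂_2: C_2 → C_1 maps a triangle to the signed sum of its edges. For instance
  ∂[2,4,5] = [4,5] − [2,5] + [2,4],
  ∂[1,4,5] = [4,5] − [1,5] + [1,4].
The 12×6 boundary matrix has rank 6 and Smith normal form diag(1,1,1,1,1,1).

From H_k ≅ ker(∂_k) / im(∂_{k+1}) we obtain:

  H_0: rank C_0 − rank ∂_1 = 6 − 5 = 1, and the invariant factors of ∂_1 are all 1, so H_0 = Z.
  H_1: rank ker ∂_1 − rank ∂_2 = (12 − 5) − 6 = 1, and the invariant factors of ∂_2 are all 1, so H_1 = Z.
  H_2: rank ker ∂_2 − rank ∂_3 = (6 − 6) − 0 = 0, and there is no ∂_3, so H_2 = 0.

(K is a triangulation of the cylinder S^1 x I.)

Hence the Betti numbers are b_0 = 1, b_1 = 1, b_2 = 0.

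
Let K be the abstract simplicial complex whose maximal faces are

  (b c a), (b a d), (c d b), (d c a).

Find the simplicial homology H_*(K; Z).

H_0 ≅ Z,  H_1 = 0,  H_2 ≅ Z.

K has 4 vertices, 6 edges, 4 triangles.
rank ∂_0 = 0, rank ∂_1 = 3 ⇒ b_0 = 4 − 0 − 3 = 1; all invariant factors of ∂_1 are 1 so no torsion. So H_0 ≅ Z.
rank ∂_1 = 3, rank ∂_2 = 3 ⇒ b_1 = 6 − 3 − 3 = 0; all invariant factors of ∂_2 are 1 so no torsion. So H_1 ≅ 0.
rank ∂_2 = 3, rank ∂_3 = 0 ⇒ b_2 = 4 − 3 − 0 = 1. So H_2 ≅ Z.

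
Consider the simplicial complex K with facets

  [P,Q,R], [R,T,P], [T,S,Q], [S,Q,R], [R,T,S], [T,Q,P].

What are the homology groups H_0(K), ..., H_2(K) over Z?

Take the total order P < Q < R < S < T on the vertex set. Then K (dimension 2) consists of the simplices:

  0-simplices (5): P, Q, R, S, T
  1-simplices (9): PQ, PR, PT, QR, QS, QT, RS, RT, ST
  2-simplices (6): PQR, PQT, PRT, QRS, QST, RST

Hence C_0 ≅ Z^5, C_1 ≅ Z^9, C_2 ≅ Z^6.

∂_1: C_1 → C_0 sends each edge [p,q] (with p < q) to q − p. For instance
  ∂QT = T − Q.
The resulting 5×9 matrix has rank 4, and its Smith normal form has invariant factors (1,1,1,1).

Boundary ∂_2: C_2 → C_1 sends each 2-simplex [p,q,r] to [q,r] − [p,r] + [p,q]. For instance
  ∂PQR = QR − PR + PQ,
  ∂RST = ST − RT + RS.
The resulting 9×6 matrix has rank 5, and its Smith normal form has invariant factors (1,1,1,1,1).

From H_k ≅ ker(∂_k) / im(∂_{k+1}) we obtain:

  H_0: rank C_0 − rank ∂_1 = 5 − 4 = 1, and the invariant factors of ∂_1 are all 1, so H_0 ≅ Z.
  H_1: rank ker ∂_1 − rank ∂_2 = (9 − 4) − 5 = 0, and the invariant factors of ∂_2 are all 1, so H_1 ≅ 0.
  H_2: rank ker ∂_2 − rank ∂_3 = (6 − 5) − 0 = 1, and there is no ∂_3, so H_2 ≅ Z.

As a check, the Euler characteristic is 5 − 9 + 6 = 2, which agrees with 1 − 0 + 1 = 2.
(K is a triangulation of the 2-sphere S^2.)

H_0 ≅ Z,  H_1 = 0,  H_2 ≅ Z.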